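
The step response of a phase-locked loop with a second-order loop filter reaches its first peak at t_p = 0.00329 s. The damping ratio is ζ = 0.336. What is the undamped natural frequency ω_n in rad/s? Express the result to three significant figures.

Peak time t_p = π/ω_d, so ω_d = π/t_p = π/0.00329 = 955 rad/s.
ω_n = ω_d/√(1−ζ²) = 955/√0.887 = 1010 rad/s.

ω_n ≈ 1010 rad/s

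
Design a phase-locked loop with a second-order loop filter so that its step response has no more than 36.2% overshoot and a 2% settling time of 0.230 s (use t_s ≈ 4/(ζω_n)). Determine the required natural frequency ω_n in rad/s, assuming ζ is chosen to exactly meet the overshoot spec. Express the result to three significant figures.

ω_n ≈ 56.5 rad/s

Inverting the overshoot relation: ζ = |ln 0.362|/√(π² + ln²0.362) = 0.308.
From t_s ≈ 4/(ζω_n): ω_n = 4/(ζ·t_s) = 4/(0.308·0.230) = 56.5 rad/s.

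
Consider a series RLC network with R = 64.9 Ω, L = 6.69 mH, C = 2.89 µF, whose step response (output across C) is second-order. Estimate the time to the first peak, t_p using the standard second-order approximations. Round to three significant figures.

For a series RLC circuit (capacitor voltage as output), ω_n = 1/√(LC) = 1/√(6.69 mH · 2.89 µF) = 7190 rad/s.
ζ = (R/2)·√(C/L) = (64.9/2)·√(2.89 µF/6.69 mH) = 0.674.
ω_d = 7190·√(1 − 0.674²) = 5310 rad/s. t_p = π/ω_d = 0.000592 s.

t_p ≈ 0.000592 s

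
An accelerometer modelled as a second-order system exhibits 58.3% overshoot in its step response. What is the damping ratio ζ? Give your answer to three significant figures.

ζ ≈ 0.169

ζ = −ln(OS)/√(π² + (ln OS)²). With OS = 0.583, ln OS = −0.5396 and ζ = 0.5396/3.188 = 0.169.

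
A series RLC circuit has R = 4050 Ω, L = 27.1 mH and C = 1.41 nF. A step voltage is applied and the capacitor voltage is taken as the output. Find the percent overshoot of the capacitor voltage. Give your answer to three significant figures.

%OS ≈ 19.5%

For a series RLC circuit (capacitor voltage as output), ω_n = 1/√(LC) = 1/√(27.1 mH · 1.41 nF) = 162000 rad/s.
ζ = (R/2)·√(C/L) = (4050/2)·√(1.41 nF/27.1 mH) = 0.462.
%OS = 100·exp(−πζ/√(1−ζ²)) = 19.5%.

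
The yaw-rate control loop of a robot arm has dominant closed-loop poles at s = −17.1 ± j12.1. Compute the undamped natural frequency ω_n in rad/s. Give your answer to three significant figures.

ω_n ≈ 20.9 rad/s

With σ = 17.1, ω_d = 12.1: ω_n = √(σ²+ω_d²) = 20.9 rad/s, ζ = σ/ω_n = 0.816.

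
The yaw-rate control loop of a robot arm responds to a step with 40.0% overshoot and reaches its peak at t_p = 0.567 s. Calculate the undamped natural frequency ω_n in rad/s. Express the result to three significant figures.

ω_n ≈ 5.77 rad/s

The overshoot fixes ζ = −ln(OS)/√(π²+ln²(OS)) = 0.280.
t_p = π/ω_d ⇒ ω_d = 5.54 rad/s; then ω_n = ω_d/√(1−ζ²) = 5.77 rad/s.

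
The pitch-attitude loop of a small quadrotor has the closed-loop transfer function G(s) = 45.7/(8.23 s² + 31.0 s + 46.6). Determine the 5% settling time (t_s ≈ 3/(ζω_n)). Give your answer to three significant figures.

t_s ≈ 1.59 s

Dividing through by 8.23: denominator becomes s² + 3.767 s + 5.662.
So ω_n = √5.662 = 2.38 rad/s and ζ = 3.767/(2·2.38) = 0.791.
t_s ≈ 3/(ζω_n) = 1.59 s.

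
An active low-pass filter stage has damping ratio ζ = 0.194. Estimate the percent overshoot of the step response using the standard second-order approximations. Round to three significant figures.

For an underdamped second-order system, %OS = 100·exp(−πζ/√(1−ζ²)).
πζ/√(1−ζ²) = π·0.194/√(1−0.0376) = 0.6213, so %OS = 100·e^(−0.6213) = 53.7%.

%OS ≈ 53.7%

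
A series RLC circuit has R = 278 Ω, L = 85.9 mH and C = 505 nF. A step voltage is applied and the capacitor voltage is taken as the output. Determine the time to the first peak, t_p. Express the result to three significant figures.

For a series RLC circuit (capacitor voltage as output), ω_n = 1/√(LC) = 1/√(85.9 mH · 505 nF) = 4800 rad/s.
ζ = (R/2)·√(C/L) = (278/2)·√(505 nF/85.9 mH) = 0.337.
The damped frequency ω_d = ω_n√(1−ζ²) = 4520 rad/s. t_p = π/ω_d = 0.000695 s.

t_p ≈ 0.000695 s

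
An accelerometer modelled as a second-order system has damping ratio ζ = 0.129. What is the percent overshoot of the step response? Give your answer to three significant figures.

For an underdamped second-order system, %OS = 100·exp(−πζ/√(1−ζ²)).
πζ/√(1−ζ²) = π·0.129/√(1−0.0166) = 0.4087, so %OS = 100·e^(−0.4087) = 66.5%.

%OS ≈ 66.5%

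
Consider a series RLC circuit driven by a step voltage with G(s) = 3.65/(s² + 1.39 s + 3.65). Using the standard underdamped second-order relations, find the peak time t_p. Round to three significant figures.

Matching coefficients with s² + 2ζω_n s + ω_n² gives ω_n² = 3.65 ⇒ ω_n = 1.91 rad/s, and ζ = 1.39/(2ω_n) = 0.364.
ω_d = 1.91·√(1 − 0.364²) = 1.78 rad/s. Then t_p = π/ω_d = 1.77 s.

t_p ≈ 1.77 s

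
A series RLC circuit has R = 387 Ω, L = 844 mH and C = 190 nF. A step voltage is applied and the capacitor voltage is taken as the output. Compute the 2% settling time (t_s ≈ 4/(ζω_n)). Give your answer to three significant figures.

t_s ≈ 0.0174 s

For a series RLC circuit (capacitor voltage as output), ω_n = 1/√(LC) = 1/√(844 mH · 190 nF) = 2500 rad/s.
ζ = (R/2)·√(C/L) = (387/2)·√(190 nF/844 mH) = 0.0918.
t_s ≈ 4/(ζω_n) = 0.0174 s.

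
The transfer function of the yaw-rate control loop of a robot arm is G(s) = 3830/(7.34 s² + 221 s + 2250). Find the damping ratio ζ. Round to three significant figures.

Dividing through by 7.34: denominator becomes s² + 30.11 s + 306.5.
So ω_n = √306.5 = 17.5 rad/s and ζ = 30.11/(2·17.5) = 0.860.

ζ ≈ 0.860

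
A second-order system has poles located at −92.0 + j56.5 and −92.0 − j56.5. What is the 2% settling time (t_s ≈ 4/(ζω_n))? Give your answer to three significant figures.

t_s ≈ 0.0435 s

For poles at −σ ± jω_d, ζω_n = σ = 92.0, so t_s ≈ 4/σ = 0.0435 s.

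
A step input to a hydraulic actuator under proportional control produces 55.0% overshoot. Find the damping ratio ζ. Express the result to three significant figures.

ζ ≈ 0.187

Inverting the overshoot relation: ζ = |ln 0.550|/√(π² + ln²0.550) = 0.187.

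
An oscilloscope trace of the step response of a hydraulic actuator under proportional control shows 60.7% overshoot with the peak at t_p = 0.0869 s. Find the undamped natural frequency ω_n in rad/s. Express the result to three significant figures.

The overshoot fixes ζ = −ln(OS)/√(π²+ln²(OS)) = 0.157.
t_p = π/ω_d ⇒ ω_d = 36.2 rad/s; then ω_n = ω_d/√(1−ζ²) = 36.6 rad/s.

ω_n ≈ 36.6 rad/s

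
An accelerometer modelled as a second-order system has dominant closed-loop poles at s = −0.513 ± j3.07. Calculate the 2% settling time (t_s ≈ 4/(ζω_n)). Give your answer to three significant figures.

For poles at −σ ± jω_d, ζω_n = σ = 0.513, so t_s ≈ 4/σ = 7.80 s.

t_s ≈ 7.80 s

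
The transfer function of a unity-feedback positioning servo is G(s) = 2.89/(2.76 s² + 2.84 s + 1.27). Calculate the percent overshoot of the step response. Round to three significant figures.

Dividing through by 2.76: denominator becomes s² + 1.029 s + 0.4601.
So ω_n = √0.4601 = 0.678 rad/s and ζ = 1.029/(2·0.678) = 0.758.
Overshoot: exp(−π·0.758/√(1−0.758²)) = 0.0258, i.e. 2.58%.

%OS ≈ 2.58%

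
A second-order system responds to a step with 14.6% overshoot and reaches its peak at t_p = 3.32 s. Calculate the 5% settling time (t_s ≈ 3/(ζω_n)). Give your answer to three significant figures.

t_s ≈ 5.18 s

From the overshoot, ζ = −ln(OS)/√(π²+ln²(OS)) = 0.522.
t_p = π/ω_d ⇒ ω_d = 0.946 rad/s; then ω_n = ω_d/√(1−ζ²) = 1.11 rad/s.
t_s ≈ 3/(ζω_n) = 3/(0.522·1.11) = 5.18 s.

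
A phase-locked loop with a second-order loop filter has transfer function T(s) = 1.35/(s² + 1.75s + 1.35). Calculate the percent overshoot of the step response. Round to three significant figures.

%OS ≈ 2.74%

ω_n = √1.35 = 1.16 rad/s; ζ = 1.75/(2·1.16) = 0.753.
%OS = 100·exp(−πζ/√(1−ζ²)) = 2.74%.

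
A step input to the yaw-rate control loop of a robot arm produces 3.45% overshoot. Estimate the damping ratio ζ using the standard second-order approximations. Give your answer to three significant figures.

ζ ≈ 0.731

From %OS = 100·exp(−πζ/√(1−ζ²)), invert to get ζ = −ln(OS)/√(π² + ln²(OS)) with OS = 0.0345.
−ln 0.0345 = 3.367, so ζ = 3.367/√(π² + 11.34) = 0.731.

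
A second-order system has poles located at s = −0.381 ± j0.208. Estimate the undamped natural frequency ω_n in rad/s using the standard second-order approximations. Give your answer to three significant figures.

ω_n ≈ 0.434 rad/s

The poles are at −σ ± jω_d with σ = 0.381 and ω_d = 0.208, so ω_n = √(σ²+ω_d²) = 0.434 rad/s and ζ = σ/ω_n = 0.878.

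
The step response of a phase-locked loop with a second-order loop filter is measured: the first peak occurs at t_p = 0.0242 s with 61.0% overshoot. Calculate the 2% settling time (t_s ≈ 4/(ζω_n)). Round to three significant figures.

From the overshoot, ζ = −ln(OS)/√(π²+ln²(OS)) = 0.155.
t_p = π/ω_d ⇒ ω_d = 130 rad/s; then ω_n = ω_d/√(1−ζ²) = 131 rad/s.
t_s ≈ 4/(ζω_n) = 4/(0.155·131) = 0.196 s.

t_s ≈ 0.196 s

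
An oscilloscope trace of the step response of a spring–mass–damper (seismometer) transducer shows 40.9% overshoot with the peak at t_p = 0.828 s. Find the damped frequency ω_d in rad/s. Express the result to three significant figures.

t_p = π/ω_d, so ω_d = π/0.828 = 3.79 rad/s.

ω_d ≈ 3.79 rad/s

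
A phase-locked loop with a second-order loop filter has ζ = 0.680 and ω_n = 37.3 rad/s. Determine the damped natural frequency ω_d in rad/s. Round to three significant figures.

ω_d ≈ 27.3 rad/s

ω_d = ω_n√(1−ζ²) = 37.3·√0.538 = 27.3 rad/s.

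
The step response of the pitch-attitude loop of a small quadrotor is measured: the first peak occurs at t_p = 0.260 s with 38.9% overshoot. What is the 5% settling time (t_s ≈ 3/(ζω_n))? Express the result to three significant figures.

t_s ≈ 0.826 s

The overshoot fixes ζ = −ln(OS)/√(π²+ln²(OS)) = 0.288.
t_p = π/ω_d ⇒ ω_d = 12.1 rad/s; then ω_n = ω_d/√(1−ζ²) = 12.6 rad/s.
t_s ≈ 3/(ζω_n) = 3/(0.288·12.6) = 0.826 s.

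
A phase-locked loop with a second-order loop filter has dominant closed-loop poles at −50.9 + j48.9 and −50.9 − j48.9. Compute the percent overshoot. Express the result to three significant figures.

%OS ≈ 3.80%

With σ = 50.9, ω_d = 48.9: ω_n = √(σ²+ω_d²) = 70.6 rad/s, ζ = σ/ω_n = 0.721.
%OS = 100 e^{−πζ/√(1−ζ²)} with ζ = 0.721 gives 3.80%.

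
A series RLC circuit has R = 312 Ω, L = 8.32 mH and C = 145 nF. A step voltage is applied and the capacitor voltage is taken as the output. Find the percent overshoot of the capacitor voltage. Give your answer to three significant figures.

For a series RLC circuit (capacitor voltage as output), ω_n = 1/√(LC) = 1/√(8.32 mH · 145 nF) = 28800 rad/s.
ζ = (R/2)·√(C/L) = (312/2)·√(145 nF/8.32 mH) = 0.651.
%OS = 100·exp(−πζ/√(1−ζ²)) = 6.75%.

%OS ≈ 6.75%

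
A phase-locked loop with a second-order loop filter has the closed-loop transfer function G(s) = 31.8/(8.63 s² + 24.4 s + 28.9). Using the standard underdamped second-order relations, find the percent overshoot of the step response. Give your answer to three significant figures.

Dividing through by 8.63: denominator becomes s² + 2.827 s + 3.349.
So ω_n = √3.349 = 1.83 rad/s and ζ = 2.827/(2·1.83) = 0.773.
%OS = 100 e^{−πζ/√(1−ζ²)} with ζ = 0.773 gives 2.19%.

%OS ≈ 2.19%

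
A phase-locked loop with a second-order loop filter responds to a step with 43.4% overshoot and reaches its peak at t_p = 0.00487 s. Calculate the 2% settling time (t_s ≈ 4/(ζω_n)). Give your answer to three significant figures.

From the overshoot, ζ = −ln(OS)/√(π²+ln²(OS)) = 0.257.
From t_p = π/ω_d, ω_d = π/0.00487 = 645 rad/s, so ω_n = ω_d/√(1−ζ²) = 667 rad/s.
t_s ≈ 4/(ζω_n) = 4/(0.257·667) = 0.0233 s.

t_s ≈ 0.0233 s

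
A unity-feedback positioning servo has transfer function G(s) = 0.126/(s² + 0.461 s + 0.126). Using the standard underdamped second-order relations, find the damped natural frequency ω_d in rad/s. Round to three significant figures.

ω_d ≈ 0.270 rad/s

Comparing the denominator to s² + 2ζω_n s + ω_n²: ω_n = √0.126 = 0.355 rad/s, and 2ζω_n = 0.461 so ζ = 0.461/(2·0.355) = 0.649.
ω_d = 0.355·√(1 − 0.649²) = 0.270 rad/s.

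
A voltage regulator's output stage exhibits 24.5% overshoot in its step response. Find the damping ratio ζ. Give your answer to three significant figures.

ζ ≈ 0.409

ζ = −ln(OS)/√(π² + (ln OS)²). With OS = 0.245, ln OS = −1.406 and ζ = 1.406/3.442 = 0.409.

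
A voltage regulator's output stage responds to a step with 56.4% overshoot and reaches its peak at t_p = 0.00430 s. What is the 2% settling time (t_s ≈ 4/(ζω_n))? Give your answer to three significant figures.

The overshoot fixes ζ = −ln(OS)/√(π²+ln²(OS)) = 0.179.
t_p = π/ω_d ⇒ ω_d = 731 rad/s; then ω_n = ω_d/√(1−ζ²) = 743 rad/s.
t_s ≈ 4/(ζω_n) = 4/(0.179·743) = 0.0300 s.

t_s ≈ 0.0300 s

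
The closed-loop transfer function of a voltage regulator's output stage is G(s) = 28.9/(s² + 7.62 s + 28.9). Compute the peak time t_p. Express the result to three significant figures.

t_p ≈ 0.828 s

Comparing the denominator to s² + 2ζω_n s + ω_n²: ω_n = √28.9 = 5.38 rad/s, and 2ζω_n = 7.62 so ζ = 7.62/(2·5.38) = 0.709.
The damped frequency ω_d = ω_n√(1−ζ²) = 3.79 rad/s. Then t_p = π/ω_d = 0.828 s.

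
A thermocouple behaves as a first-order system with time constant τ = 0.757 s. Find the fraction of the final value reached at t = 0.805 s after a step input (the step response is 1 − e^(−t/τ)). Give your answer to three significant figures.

y/y_∞ ≈ 0.655

y(t)/y_∞ = 1 − e^(−t/τ) = 1 − e^(−0.805/0.757) = 1 − e^(−1.06) = 0.655.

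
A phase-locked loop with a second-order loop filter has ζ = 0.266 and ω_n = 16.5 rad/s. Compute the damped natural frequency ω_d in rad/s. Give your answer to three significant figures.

ω_d ≈ 15.9 rad/s

ω_d = ω_n√(1−ζ²) = 16.5·√0.929 = 15.9 rad/s.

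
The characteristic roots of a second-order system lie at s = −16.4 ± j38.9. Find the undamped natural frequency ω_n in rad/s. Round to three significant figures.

|pole| = ω_n = √(16.4² + 38.9²) = 42.2 rad/s; ζ = cos θ = σ/ω_n = 0.388.

ω_n ≈ 42.2 rad/s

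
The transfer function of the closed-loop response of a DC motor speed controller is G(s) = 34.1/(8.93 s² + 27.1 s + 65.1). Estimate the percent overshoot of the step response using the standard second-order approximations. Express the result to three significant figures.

Dividing through by 8.93: denominator becomes s² + 3.035 s + 7.290.
So ω_n = √7.290 = 2.70 rad/s and ζ = 3.035/(2·2.70) = 0.562.
%OS = 100 e^{−πζ/√(1−ζ²)} with ζ = 0.562 gives 11.8%.

%OS ≈ 11.8%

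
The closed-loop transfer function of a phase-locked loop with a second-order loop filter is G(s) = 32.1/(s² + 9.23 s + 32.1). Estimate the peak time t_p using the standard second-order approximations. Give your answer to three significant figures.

t_p ≈ 0.956 s

ω_n = √32.1 = 5.67 rad/s; ζ = 9.23/(2·5.67) = 0.815.
ω_d = 5.67·√(1 − 0.815²) = 3.29 rad/s. Then t_p = π/ω_d = 0.956 s.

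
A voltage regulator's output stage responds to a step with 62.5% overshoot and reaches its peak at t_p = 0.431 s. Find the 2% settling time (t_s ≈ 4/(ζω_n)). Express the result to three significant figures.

t_s ≈ 3.67 s

From the overshoot, ζ = −ln(OS)/√(π²+ln²(OS)) = 0.148.
t_p = π/ω_d ⇒ ω_d = 7.29 rad/s; then ω_n = ω_d/√(1−ζ²) = 7.37 rad/s.
t_s ≈ 4/(ζω_n) = 4/(0.148·7.37) = 3.67 s.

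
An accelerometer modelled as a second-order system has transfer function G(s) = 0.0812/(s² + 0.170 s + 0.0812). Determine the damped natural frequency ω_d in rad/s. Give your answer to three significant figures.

ω_d ≈ 0.272 rad/s

Matching coefficients with s² + 2ζω_n s + ω_n² gives ω_n² = 0.0812 ⇒ ω_n = 0.285 rad/s, and ζ = 0.170/(2ω_n) = 0.298.
ω_d = ω_n√(1−ζ²) = 0.272 rad/s.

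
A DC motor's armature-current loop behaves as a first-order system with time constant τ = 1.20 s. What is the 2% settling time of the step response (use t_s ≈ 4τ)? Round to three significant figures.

t_s ≈ 4.80 s

t_s ≈ 4τ = 4.80 s.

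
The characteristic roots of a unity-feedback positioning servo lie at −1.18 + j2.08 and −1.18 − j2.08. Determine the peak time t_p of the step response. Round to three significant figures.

t_p ≈ 1.51 s

t_p = π/ω_d with ω_d = 2.08 (the imaginary part), so t_p = 1.51 s.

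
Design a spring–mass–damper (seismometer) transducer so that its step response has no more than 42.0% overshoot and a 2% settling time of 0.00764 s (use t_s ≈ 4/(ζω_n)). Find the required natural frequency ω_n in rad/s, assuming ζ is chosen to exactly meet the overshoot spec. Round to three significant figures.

Inverting the overshoot relation: ζ = |ln 0.420|/√(π² + ln²0.420) = 0.266.
From t_s ≈ 4/(ζω_n): ω_n = 4/(ζ·t_s) = 4/(0.266·0.00764) = 1970 rad/s.

ω_n ≈ 1970 rad/s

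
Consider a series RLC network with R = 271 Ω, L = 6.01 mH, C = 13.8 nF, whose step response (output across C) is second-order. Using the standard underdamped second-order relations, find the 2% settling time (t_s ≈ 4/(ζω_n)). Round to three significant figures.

t_s ≈ 0.000177 s

For a series RLC circuit (capacitor voltage as output), ω_n = 1/√(LC) = 1/√(6.01 mH · 13.8 nF) = 110000 rad/s.
ζ = (R/2)·√(C/L) = (271/2)·√(13.8 nF/6.01 mH) = 0.205.
t_s ≈ 4/(ζω_n) = 0.000177 s.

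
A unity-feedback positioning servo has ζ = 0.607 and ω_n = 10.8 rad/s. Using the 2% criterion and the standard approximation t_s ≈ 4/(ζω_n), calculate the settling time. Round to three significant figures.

t_s ≈ 0.610 s

t_s ≈ 4/(ζω_n) = 4/(0.607 × 10.8) = 0.610 s.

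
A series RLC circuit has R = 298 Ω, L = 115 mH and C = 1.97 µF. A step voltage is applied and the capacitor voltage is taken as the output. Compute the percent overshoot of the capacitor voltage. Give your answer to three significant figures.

For a series RLC circuit (capacitor voltage as output), ω_n = 1/√(LC) = 1/√(115 mH · 1.97 µF) = 2100 rad/s.
ζ = (R/2)·√(C/L) = (298/2)·√(1.97 µF/115 mH) = 0.617.
%OS = 100 e^{−πζ/√(1−ζ²)} with ζ = 0.617 gives 8.53%.

%OS ≈ 8.53%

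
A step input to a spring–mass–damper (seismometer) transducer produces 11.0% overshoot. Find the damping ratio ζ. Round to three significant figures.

From %OS = 100·exp(−πζ/√(1−ζ²)), invert to get ζ = −ln(OS)/√(π² + ln²(OS)) with OS = 0.110.
−ln 0.110 = 2.207, so ζ = 2.207/√(π² + 4.872) = 0.575.

ζ ≈ 0.575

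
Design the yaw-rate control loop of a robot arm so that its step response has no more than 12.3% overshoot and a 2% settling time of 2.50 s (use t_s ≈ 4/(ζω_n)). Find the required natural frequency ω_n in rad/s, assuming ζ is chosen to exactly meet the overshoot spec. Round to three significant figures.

ω_n ≈ 2.88 rad/s

Inverting the overshoot relation: ζ = |ln 0.123|/√(π² + ln²0.123) = 0.555.
From t_s ≈ 4/(ζω_n): ω_n = 4/(ζ·t_s) = 4/(0.555·2.50) = 2.88 rad/s.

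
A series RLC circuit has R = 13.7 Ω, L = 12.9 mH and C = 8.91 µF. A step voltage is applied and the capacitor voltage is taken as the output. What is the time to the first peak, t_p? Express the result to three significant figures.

For a series RLC circuit (capacitor voltage as output), ω_n = 1/√(LC) = 1/√(12.9 mH · 8.91 µF) = 2950 rad/s.
ζ = (R/2)·√(C/L) = (13.7/2)·√(8.91 µF/12.9 mH) = 0.180.
ω_d = 2950·√(1 − 0.180²) = 2900 rad/s. t_p = π/ω_d = 0.00108 s.

t_p ≈ 0.00108 s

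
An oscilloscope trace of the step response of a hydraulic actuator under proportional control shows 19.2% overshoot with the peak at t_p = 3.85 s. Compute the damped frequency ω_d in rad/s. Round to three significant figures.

t_p = π/ω_d, so ω_d = π/3.85 = 0.816 rad/s.

ω_d ≈ 0.816 rad/s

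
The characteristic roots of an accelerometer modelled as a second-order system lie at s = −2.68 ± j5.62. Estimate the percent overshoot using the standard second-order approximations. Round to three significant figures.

%OS ≈ 22.4%

With σ = 2.68, ω_d = 5.62: ω_n = √(σ²+ω_d²) = 6.23 rad/s, ζ = σ/ω_n = 0.430.
Overshoot: exp(−π·0.430/√(1−0.430²)) = 0.224, i.e. 22.4%.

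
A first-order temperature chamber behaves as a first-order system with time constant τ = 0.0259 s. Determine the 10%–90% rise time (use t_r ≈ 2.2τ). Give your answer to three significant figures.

t_r ≈ 2.2τ = 0.0570 s.

t_r ≈ 0.0570 s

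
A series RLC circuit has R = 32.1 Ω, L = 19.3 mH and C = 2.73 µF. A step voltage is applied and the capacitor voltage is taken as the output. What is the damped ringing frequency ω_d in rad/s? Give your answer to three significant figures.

For a series RLC circuit (capacitor voltage as output), ω_n = 1/√(LC) = 1/√(19.3 mH · 2.73 µF) = 4360 rad/s.
ζ = (R/2)·√(C/L) = (32.1/2)·√(2.73 µF/19.3 mH) = 0.191.
ω_d = ω_n√(1−ζ²) = 4280 rad/s.

ω_d ≈ 4280 rad/s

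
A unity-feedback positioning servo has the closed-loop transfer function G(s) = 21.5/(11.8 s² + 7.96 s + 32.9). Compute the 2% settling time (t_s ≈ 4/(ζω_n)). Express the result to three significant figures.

Dividing through by 11.8: denominator becomes s² + 0.6746 s + 2.788.
So ω_n = √2.788 = 1.67 rad/s and ζ = 0.6746/(2·1.67) = 0.202.
t_s ≈ 4/(ζω_n) = 11.9 s.

t_s ≈ 11.9 s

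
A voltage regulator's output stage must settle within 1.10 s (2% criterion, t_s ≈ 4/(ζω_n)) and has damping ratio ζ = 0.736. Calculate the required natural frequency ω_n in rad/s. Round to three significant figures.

Rearranging t_s ≈ 4/(ζω_n) gives ω_n = 4/(ζ·t_s) = 4/(0.736 × 1.10) = 4.94 rad/s.

ω_n ≈ 4.94 rad/s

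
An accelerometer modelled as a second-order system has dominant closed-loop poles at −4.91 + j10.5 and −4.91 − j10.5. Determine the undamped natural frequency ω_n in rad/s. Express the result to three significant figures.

The poles are at −σ ± jω_d with σ = 4.91 and ω_d = 10.5, so ω_n = √(σ²+ω_d²) = 11.6 rad/s and ζ = σ/ω_n = 0.424.

ω_n ≈ 11.6 rad/s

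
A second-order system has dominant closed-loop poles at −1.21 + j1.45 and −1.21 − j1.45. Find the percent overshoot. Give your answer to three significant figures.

The poles are at −σ ± jω_d with σ = 1.21 and ω_d = 1.45, so ω_n = √(σ²+ω_d²) = 1.89 rad/s and ζ = σ/ω_n = 0.641.
%OS = 100·exp(−πζ/√(1−ζ²)) = 7.27%.

%OS ≈ 7.27%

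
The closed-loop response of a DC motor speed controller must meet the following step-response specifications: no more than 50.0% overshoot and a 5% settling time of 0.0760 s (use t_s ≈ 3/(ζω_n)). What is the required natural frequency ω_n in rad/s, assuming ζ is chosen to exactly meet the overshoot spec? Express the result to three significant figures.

ζ = −ln(OS)/√(π² + (ln OS)²). With OS = 0.500, ln OS = −0.6931 and ζ = 0.6931/3.217 = 0.215.
Then ω_n = 3/(ζ t_s) = 3/(0.215 × 0.0760) = 183 rad/s.

ω_n ≈ 183 rad/s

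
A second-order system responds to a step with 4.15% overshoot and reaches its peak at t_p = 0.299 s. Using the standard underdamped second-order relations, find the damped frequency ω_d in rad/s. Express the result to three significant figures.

ω_d ≈ 10.5 rad/s

t_p = π/ω_d, so ω_d = π/0.299 = 10.5 rad/s.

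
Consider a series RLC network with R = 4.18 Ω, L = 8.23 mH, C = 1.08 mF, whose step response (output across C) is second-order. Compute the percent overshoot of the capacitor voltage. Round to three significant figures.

For a series RLC circuit (capacitor voltage as output), ω_n = 1/√(LC) = 1/√(8.23 mH · 1.08 mF) = 335 rad/s.
ζ = (R/2)·√(C/L) = (4.18/2)·√(1.08 mF/8.23 mH) = 0.757.
Overshoot: exp(−π·0.757/√(1−0.757²)) = 0.0262, i.e. 2.62%.

%OS ≈ 2.62%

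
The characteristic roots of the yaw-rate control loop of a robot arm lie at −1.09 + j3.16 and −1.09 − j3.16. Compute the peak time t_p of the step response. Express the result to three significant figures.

t_p = π/ω_d with ω_d = 3.16 (the imaginary part), so t_p = 0.994 s.

t_p ≈ 0.994 s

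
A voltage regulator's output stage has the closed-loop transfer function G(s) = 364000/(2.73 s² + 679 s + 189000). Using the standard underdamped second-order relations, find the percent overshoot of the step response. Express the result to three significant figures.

%OS ≈ 18.5%

Dividing through by 2.73: denominator becomes s² + 248.7 s + 69230.
So ω_n = √69230 = 263 rad/s and ζ = 248.7/(2·263) = 0.473.
Overshoot: exp(−π·0.473/√(1−0.473²)) = 0.185, i.e. 18.5%.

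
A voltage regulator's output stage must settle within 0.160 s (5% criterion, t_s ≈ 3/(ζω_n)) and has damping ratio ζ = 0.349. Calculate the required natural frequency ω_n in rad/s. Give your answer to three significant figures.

ω_n ≈ 53.7 rad/s

Rearranging t_s ≈ 3/(ζω_n) gives ω_n = 3/(ζ·t_s) = 3/(0.349 × 0.160) = 53.7 rad/s.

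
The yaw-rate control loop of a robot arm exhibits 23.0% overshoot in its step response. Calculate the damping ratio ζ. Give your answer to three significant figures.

Inverting the overshoot relation: ζ = |ln 0.230|/√(π² + ln²0.230) = 0.424.

ζ ≈ 0.424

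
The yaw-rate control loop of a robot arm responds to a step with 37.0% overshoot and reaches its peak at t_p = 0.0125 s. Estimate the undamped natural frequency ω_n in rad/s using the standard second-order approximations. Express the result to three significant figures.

ω_n ≈ 264 rad/s

The overshoot fixes ζ = −ln(OS)/√(π²+ln²(OS)) = 0.302.
From t_p = π/ω_d, ω_d = π/0.0125 = 251 rad/s, so ω_n = ω_d/√(1−ζ²) = 264 rad/s.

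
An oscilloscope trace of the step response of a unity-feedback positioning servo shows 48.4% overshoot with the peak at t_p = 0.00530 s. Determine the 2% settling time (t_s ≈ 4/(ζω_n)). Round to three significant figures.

The overshoot fixes ζ = −ln(OS)/√(π²+ln²(OS)) = 0.225.
From t_p = π/ω_d, ω_d = π/0.00530 = 593 rad/s, so ω_n = ω_d/√(1−ζ²) = 608 rad/s.
t_s ≈ 4/(ζω_n) = 4/(0.225·608) = 0.0292 s.

t_s ≈ 0.0292 s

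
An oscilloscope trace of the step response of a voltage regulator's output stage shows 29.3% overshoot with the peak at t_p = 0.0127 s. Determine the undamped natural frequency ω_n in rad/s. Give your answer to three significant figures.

ω_n ≈ 266 rad/s

ζ from %OS: ζ = |ln 0.293|/√(π²+ln²0.293) = 0.364.
t_p = π/ω_d ⇒ ω_d = 247 rad/s; then ω_n = ω_d/√(1−ζ²) = 266 rad/s.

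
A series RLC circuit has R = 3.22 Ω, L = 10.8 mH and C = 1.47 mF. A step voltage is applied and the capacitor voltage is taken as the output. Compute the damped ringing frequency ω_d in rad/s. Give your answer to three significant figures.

For a series RLC circuit (capacitor voltage as output), ω_n = 1/√(LC) = 1/√(10.8 mH · 1.47 mF) = 251 rad/s.
ζ = (R/2)·√(C/L) = (3.22/2)·√(1.47 mF/10.8 mH) = 0.594.
ω_d = ω_n√(1−ζ²) = 202 rad/s.

ω_d ≈ 202 rad/s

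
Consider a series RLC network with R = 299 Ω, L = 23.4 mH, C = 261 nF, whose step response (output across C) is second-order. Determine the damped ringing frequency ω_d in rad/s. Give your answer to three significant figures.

For a series RLC circuit (capacitor voltage as output), ω_n = 1/√(LC) = 1/√(23.4 mH · 261 nF) = 12800 rad/s.
ζ = (R/2)·√(C/L) = (299/2)·√(261 nF/23.4 mH) = 0.499.
ω_d = 12800·√(1 − 0.499²) = 11100 rad/s.

ω_d ≈ 11100 rad/s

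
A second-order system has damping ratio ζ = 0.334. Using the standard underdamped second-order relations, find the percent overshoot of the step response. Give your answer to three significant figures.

%OS ≈ 32.8%

For an underdamped second-order system, %OS = 100·exp(−πζ/√(1−ζ²)).
πζ/√(1−ζ²) = π·0.334/√(1−0.112) = 1.113, so %OS = 100·e^(−1.113) = 32.8%.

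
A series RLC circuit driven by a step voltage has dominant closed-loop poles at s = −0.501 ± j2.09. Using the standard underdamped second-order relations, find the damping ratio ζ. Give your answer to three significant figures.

ζ ≈ 0.233

With σ = 0.501, ω_d = 2.09: ω_n = √(σ²+ω_d²) = 2.15 rad/s, ζ = σ/ω_n = 0.233.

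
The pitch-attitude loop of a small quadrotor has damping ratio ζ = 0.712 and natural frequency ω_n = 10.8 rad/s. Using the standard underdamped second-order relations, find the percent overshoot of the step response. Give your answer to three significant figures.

For an underdamped second-order system, %OS = 100·exp(−πζ/√(1−ζ²)).
πζ/√(1−ζ²) = π·0.712/√(1−0.507) = 3.186, so %OS = 100·e^(−3.186) = 4.14%.

%OS ≈ 4.14%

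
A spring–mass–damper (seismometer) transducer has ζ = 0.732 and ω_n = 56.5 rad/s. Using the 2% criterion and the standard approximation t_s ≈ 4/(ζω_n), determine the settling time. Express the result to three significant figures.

t_s ≈ 4/(ζω_n) = 4/(0.732 × 56.5) = 0.0967 s.

t_s ≈ 0.0967 s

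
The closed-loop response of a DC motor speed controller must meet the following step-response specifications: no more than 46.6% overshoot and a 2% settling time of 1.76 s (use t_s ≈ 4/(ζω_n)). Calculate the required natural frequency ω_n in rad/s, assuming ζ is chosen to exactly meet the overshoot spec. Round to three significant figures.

ζ = −ln(OS)/√(π² + (ln OS)²). With OS = 0.466, ln OS = −0.7636 and ζ = 0.7636/3.233 = 0.236.
Then ω_n = 4/(ζ t_s) = 4/(0.236 × 1.76) = 9.62 rad/s.

ω_n ≈ 9.62 rad/s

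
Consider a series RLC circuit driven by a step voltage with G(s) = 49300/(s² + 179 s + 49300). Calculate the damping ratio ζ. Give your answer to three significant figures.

ω_n = √49300 = 222 rad/s; ζ = 179/(2·222) = 0.403.

ζ ≈ 0.403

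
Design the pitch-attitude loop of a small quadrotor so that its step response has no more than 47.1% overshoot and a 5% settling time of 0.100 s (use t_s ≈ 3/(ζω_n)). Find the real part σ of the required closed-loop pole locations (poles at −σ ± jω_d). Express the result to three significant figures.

σ ≈ 30.0

The settling-time spec alone fixes σ = ζω_n = 3/t_s = 3/0.100 = 30.0.
(Overshoot then fixes ζ = 0.233 and hence ω_d = σ·√(1−ζ²)/ζ = 125 rad/s.)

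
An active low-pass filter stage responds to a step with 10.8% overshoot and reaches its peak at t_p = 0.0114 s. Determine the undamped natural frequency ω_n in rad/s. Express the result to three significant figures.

ζ from %OS: ζ = |ln 0.108|/√(π²+ln²0.108) = 0.578.
From t_p = π/ω_d, ω_d = π/0.0114 = 276 rad/s, so ω_n = ω_d/√(1−ζ²) = 338 rad/s.

ω_n ≈ 338 rad/s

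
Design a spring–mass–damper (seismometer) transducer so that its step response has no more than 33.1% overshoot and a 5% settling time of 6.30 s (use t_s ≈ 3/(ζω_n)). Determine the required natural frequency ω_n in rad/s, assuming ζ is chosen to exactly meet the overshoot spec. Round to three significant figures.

ω_n ≈ 1.43 rad/s

Inverting the overshoot relation: ζ = |ln 0.331|/√(π² + ln²0.331) = 0.332.
Then ω_n = 3/(ζ t_s) = 3/(0.332 × 6.30) = 1.43 rad/s.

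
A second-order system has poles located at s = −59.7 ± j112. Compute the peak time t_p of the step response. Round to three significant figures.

t_p ≈ 0.0280 s

t_p = π/ω_d with ω_d = 112 (the imaginary part), so t_p = 0.0280 s.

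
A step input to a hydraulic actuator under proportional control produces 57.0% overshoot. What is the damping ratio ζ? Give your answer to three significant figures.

Inverting the overshoot relation: ζ = |ln 0.570|/√(π² + ln²0.570) = 0.176.

ζ ≈ 0.176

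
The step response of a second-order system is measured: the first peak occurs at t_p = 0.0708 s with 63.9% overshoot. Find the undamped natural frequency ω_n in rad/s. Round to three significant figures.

ω_n ≈ 44.8 rad/s

The overshoot fixes ζ = −ln(OS)/√(π²+ln²(OS)) = 0.141.
From t_p = π/ω_d, ω_d = π/0.0708 = 44.4 rad/s, so ω_n = ω_d/√(1−ζ²) = 44.8 rad/s.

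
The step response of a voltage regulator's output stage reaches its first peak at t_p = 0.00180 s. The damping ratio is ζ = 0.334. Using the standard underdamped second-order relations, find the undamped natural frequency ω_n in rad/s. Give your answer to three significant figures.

Peak time t_p = π/ω_d, so ω_d = π/t_p = π/0.00180 = 1750 rad/s.
ω_n = ω_d/√(1−ζ²) = 1750/√0.888 = 1850 rad/s.

ω_n ≈ 1850 rad/s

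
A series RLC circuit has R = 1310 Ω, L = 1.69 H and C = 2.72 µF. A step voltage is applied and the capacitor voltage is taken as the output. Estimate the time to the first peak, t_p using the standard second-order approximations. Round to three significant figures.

For a series RLC circuit (capacitor voltage as output), ω_n = 1/√(LC) = 1/√(1.69 H · 2.72 µF) = 466 rad/s.
ζ = (R/2)·√(C/L) = (1310/2)·√(2.72 µF/1.69 H) = 0.831.
ω_d = 466·√(1 − 0.831²) = 259 rad/s. t_p = π/ω_d = 0.0121 s.

t_p ≈ 0.0121 s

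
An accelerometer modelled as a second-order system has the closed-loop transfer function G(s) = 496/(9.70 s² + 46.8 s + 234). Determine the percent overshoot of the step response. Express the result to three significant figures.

%OS ≈ 17.0%

Dividing through by 9.70: denominator becomes s² + 4.825 s + 24.12.
So ω_n = √24.12 = 4.91 rad/s and ζ = 4.825/(2·4.91) = 0.491.
%OS = 100 e^{−πζ/√(1−ζ²)} with ζ = 0.491 gives 17.0%.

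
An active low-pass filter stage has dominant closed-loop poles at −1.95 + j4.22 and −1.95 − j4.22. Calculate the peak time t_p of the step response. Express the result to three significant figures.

t_p = π/ω_d with ω_d = 4.22 (the imaginary part), so t_p = 0.744 s.

t_p ≈ 0.744 s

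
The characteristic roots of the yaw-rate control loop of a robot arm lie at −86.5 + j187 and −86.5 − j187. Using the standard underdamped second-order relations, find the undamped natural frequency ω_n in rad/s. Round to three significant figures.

ω_n ≈ 206 rad/s

With σ = 86.5, ω_d = 187: ω_n = √(σ²+ω_d²) = 206 rad/s, ζ = σ/ω_n = 0.420.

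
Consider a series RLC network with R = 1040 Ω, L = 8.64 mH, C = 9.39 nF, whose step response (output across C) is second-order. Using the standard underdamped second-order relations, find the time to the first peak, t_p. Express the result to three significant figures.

t_p ≈ 0.0000337 s

For a series RLC circuit (capacitor voltage as output), ω_n = 1/√(LC) = 1/√(8.64 mH · 9.39 nF) = 111000 rad/s.
ζ = (R/2)·√(C/L) = (1040/2)·√(9.39 nF/8.64 mH) = 0.542.
ω_d = 111000·√(1 − 0.542²) = 93300 rad/s. t_p = π/ω_d = 0.0000337 s.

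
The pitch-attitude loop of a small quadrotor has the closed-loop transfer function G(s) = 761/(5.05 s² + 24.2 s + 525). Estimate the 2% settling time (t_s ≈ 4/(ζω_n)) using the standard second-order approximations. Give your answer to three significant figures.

Dividing through by 5.05: denominator becomes s² + 4.792 s + 104.0.
So ω_n = √104.0 = 10.2 rad/s and ζ = 4.792/(2·10.2) = 0.235.
t_s ≈ 4/(ζω_n) = 1.67 s.

t_s ≈ 1.67 s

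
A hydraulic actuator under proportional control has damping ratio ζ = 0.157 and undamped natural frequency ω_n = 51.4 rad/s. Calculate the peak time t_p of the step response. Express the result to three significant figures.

The damped frequency is ω_d = ω_n√(1−ζ²) = 51.4·√(1−0.0246) = 50.8 rad/s.
Peak time t_p = π/ω_d = π/50.8 = 0.0619 s.

t_p ≈ 0.0619 s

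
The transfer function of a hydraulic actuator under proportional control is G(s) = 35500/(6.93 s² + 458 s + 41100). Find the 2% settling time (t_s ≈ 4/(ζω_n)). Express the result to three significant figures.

Dividing through by 6.93: denominator becomes s² + 66.09 s + 5931.
So ω_n = √5931 = 77.0 rad/s and ζ = 66.09/(2·77.0) = 0.429.
t_s ≈ 4/(ζω_n) = 0.121 s.

t_s ≈ 0.121 s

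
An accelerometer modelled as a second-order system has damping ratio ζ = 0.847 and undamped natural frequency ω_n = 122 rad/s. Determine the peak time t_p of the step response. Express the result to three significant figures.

t_p ≈ 0.0484 s

The damped frequency is ω_d = ω_n√(1−ζ²) = 122·√(1−0.717) = 64.9 rad/s.
Peak time t_p = π/ω_d = π/64.9 = 0.0484 s.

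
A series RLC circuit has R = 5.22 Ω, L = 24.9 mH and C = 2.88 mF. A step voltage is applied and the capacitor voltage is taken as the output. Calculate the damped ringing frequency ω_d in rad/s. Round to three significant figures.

For a series RLC circuit (capacitor voltage as output), ω_n = 1/√(LC) = 1/√(24.9 mH · 2.88 mF) = 118 rad/s.
ζ = (R/2)·√(C/L) = (5.22/2)·√(2.88 mF/24.9 mH) = 0.888.
The damped frequency ω_d = ω_n√(1−ζ²) = 54.4 rad/s.

ω_d ≈ 54.4 rad/s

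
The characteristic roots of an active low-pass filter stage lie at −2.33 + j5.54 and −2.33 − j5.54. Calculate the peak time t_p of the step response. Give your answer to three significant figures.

t_p ≈ 0.567 s

t_p = π/ω_d with ω_d = 5.54 (the imaginary part), so t_p = 0.567 s.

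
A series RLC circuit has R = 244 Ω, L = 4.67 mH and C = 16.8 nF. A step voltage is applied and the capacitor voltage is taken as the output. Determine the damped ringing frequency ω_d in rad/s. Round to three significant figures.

For a series RLC circuit (capacitor voltage as output), ω_n = 1/√(LC) = 1/√(4.67 mH · 16.8 nF) = 113000 rad/s.
ζ = (R/2)·√(C/L) = (244/2)·√(16.8 nF/4.67 mH) = 0.231.
ω_d = ω_n√(1−ζ²) = 110000 rad/s.

ω_d ≈ 110000 rad/s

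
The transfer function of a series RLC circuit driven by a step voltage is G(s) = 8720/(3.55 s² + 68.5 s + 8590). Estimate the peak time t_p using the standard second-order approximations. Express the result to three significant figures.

t_p ≈ 0.0651 s

Dividing through by 3.55: denominator becomes s² + 19.30 s + 2420.
So ω_n = √2420 = 49.2 rad/s and ζ = 19.30/(2·49.2) = 0.196.
ω_d = 49.2·√(1 − 0.196²) = 48.2 rad/s. t_p = π/ω_d = 0.0651 s.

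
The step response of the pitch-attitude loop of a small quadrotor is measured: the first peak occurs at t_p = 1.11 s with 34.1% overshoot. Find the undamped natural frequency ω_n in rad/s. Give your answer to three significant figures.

The overshoot fixes ζ = −ln(OS)/√(π²+ln²(OS)) = 0.324.
t_p = π/ω_d ⇒ ω_d = 2.83 rad/s; then ω_n = ω_d/√(1−ζ²) = 2.99 rad/s.

ω_n ≈ 2.99 rad/s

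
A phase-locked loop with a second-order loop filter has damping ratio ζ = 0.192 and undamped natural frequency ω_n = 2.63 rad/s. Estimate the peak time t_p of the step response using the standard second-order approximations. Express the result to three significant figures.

t_p ≈ 1.22 s

The damped frequency is ω_d = ω_n√(1−ζ²) = 2.63·√(1−0.0369) = 2.58 rad/s.
Peak time t_p = π/ω_d = π/2.58 = 1.22 s.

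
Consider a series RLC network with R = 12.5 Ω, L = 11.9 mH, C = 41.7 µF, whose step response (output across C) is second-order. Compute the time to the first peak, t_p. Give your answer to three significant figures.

For a series RLC circuit (capacitor voltage as output), ω_n = 1/√(LC) = 1/√(11.9 mH · 41.7 µF) = 1420 rad/s.
ζ = (R/2)·√(C/L) = (12.5/2)·√(41.7 µF/11.9 mH) = 0.370.
ω_d = ω_n√(1−ζ²) = 1320 rad/s. t_p = π/ω_d = 0.00238 s.

t_p ≈ 0.00238 s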